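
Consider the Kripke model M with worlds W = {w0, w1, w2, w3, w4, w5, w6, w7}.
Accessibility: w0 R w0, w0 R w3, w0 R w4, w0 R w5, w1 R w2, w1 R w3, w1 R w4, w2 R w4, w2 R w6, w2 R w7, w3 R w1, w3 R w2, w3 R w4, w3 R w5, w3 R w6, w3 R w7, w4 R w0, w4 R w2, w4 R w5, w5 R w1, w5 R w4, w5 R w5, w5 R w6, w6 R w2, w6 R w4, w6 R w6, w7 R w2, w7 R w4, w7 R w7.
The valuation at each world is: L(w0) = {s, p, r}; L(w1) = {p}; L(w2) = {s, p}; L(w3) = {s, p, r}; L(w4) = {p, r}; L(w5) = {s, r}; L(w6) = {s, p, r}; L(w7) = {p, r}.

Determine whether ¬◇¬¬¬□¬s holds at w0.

No

At w0: ◇¬¬¬□¬s is true, so ¬◇¬¬¬□¬s is false.
  At w0: ◇¬¬¬□¬s requires ¬¬¬□¬s at some successor in {w0, w3, w4, w5}.
    ¬¬¬□¬s holds at w0, so ◇¬¬¬□¬s is true at w0.
      At w0: ¬¬□¬s is false, so ¬¬¬□¬s is true.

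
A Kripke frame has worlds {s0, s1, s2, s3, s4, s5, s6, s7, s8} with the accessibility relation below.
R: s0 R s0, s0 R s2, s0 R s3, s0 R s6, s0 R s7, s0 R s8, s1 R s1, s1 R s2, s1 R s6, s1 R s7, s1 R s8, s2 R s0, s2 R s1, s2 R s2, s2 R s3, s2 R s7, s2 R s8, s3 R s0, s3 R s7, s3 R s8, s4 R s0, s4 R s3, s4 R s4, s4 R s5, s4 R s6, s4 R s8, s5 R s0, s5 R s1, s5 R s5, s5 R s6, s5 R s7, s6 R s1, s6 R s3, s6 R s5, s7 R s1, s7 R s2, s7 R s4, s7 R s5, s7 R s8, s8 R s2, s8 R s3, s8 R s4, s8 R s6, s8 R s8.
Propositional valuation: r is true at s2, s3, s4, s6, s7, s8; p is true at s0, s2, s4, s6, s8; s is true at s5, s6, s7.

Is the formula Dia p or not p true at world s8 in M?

At s8: Dia p is true, not p is false, so Dia p or not p is true.
  At s8: Dia p requires p at some successor in {s2, s3, s4, s6, s8}.
    p holds at s2, so Dia p is true at s8.

Yes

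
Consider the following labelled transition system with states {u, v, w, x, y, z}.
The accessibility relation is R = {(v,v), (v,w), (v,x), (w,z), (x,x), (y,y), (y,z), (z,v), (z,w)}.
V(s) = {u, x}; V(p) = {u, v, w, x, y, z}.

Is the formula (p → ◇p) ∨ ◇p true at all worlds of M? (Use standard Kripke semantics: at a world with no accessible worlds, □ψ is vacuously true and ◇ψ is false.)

No

Let φ = (p → ◇p) ∨ ◇p. Evaluate φ at each world:
  u (successors ∅): φ is false.
  v (successors {v, w, x}): φ is true.
  w (successors {z}): φ is true.
  x (successors {x}): φ is true.
  y (successors {y, z}): φ is true.
  z (successors {v, w}): φ is true.
Detail at u (counterexample):
  At u: p → ◇p is false, ◇p is false, so (p → ◇p) ∨ ◇p is false.
    At u: p is true, ◇p is false, so p → ◇p is false.
      At u: no accessible worlds, so ◇p is false.
    At u: no accessible worlds, so ◇p is false.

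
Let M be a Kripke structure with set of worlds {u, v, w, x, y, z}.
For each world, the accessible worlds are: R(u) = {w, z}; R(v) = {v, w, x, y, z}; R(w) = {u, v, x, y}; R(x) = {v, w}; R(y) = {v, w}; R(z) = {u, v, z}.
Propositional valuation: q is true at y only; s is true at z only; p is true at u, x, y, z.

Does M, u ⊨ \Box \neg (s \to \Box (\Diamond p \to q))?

At u: \Box \neg (s \to \Box (\Diamond p \to q)) requires \neg (s \to \Box (\Diamond p \to q)) at every successor {w, z}.
  \neg (s \to \Box (\Diamond p \to q)) fails at w, so \Box \neg (s \to \Box (\Diamond p \to q)) is false at u.
    At w: s \to \Box (\Diamond p \to q) is true, so \neg (s \to \Box (\Diamond p \to q)) is false.
      At w: s is false, \Box (\Diamond p \to q) is false, so s \to \Box (\Diamond p \to q) is true.

No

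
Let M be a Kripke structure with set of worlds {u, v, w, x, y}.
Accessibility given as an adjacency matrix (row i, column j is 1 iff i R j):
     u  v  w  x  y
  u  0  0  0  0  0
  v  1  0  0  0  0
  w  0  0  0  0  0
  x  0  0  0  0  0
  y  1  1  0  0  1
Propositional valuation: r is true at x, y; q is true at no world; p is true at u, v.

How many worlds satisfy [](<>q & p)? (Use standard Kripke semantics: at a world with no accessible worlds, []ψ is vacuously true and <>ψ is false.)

Recall that []ψ holds at a world iff ψ holds at every accessible world, and <>ψ holds iff ψ holds at some accessible world.
Let φ = [](<>q & p). Evaluate φ at each world:
  u (successors ∅): φ is true.
  v (successors {u}): φ is false.
  w (successors ∅): φ is true.
  x (successors ∅): φ is true.
  y (successors {u, v, y}): φ is false.
For instance, at v:
  At v: [](<>q & p) requires <>q & p at every successor {u}.
    <>q & p fails at u, so [](<>q & p) is false at v.
      At u: <>q is false, p is true, so <>q & p is false.
Satisfying worlds: {u, w, x}

3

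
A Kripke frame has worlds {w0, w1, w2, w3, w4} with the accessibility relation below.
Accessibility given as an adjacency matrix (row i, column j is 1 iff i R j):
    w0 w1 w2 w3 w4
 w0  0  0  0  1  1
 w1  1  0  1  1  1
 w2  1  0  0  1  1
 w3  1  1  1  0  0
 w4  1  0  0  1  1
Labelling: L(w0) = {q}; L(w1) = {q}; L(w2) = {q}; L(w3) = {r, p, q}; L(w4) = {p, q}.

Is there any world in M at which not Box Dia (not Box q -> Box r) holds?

No

Let φ = not Box Dia (not Box q -> Box r). Evaluate φ at each world:
  w0 (successors {w3, w4}): φ is false.
  w1 (successors {w0, w2, w3, w4}): φ is false.
  w2 (successors {w0, w3, w4}): φ is false.
  w3 (successors {w0, w1, w2}): φ is false.
  w4 (successors {w0, w3, w4}): φ is false.
For instance, at w4:
  At w4: Box Dia (not Box q -> Box r) is true, so not Box Dia (not Box q -> Box r) is false.
    At w4: Box Dia (not Box q -> Box r) requires Dia (not Box q -> Box r) at every successor {w0, w3, w4}.
      At w0: Dia (not Box q -> Box r) is true.
      At w3: Dia (not Box q -> Box r) is true.
      At w4: Dia (not Box q -> Box r) is true.
    So Box Dia (not Box q -> Box r) is true at w4.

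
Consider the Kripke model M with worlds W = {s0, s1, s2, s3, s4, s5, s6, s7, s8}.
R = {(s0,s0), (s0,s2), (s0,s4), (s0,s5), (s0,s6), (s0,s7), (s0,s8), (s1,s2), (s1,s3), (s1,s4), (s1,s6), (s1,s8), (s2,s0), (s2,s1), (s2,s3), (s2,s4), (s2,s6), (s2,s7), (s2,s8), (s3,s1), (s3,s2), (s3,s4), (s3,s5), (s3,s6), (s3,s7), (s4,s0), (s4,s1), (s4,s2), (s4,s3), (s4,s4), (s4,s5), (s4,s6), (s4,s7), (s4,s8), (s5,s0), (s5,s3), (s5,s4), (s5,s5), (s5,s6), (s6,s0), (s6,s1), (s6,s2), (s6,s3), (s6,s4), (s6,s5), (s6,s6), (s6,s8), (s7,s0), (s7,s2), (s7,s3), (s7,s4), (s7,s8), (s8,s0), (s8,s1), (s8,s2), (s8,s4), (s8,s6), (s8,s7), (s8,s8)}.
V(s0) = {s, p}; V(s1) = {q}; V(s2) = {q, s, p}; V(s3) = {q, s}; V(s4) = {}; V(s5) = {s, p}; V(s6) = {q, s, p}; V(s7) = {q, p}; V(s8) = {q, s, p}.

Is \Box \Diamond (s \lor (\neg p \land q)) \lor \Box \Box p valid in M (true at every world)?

Recall that \Box ψ holds at a world iff ψ holds at every accessible world, and \Diamond ψ holds iff ψ holds at some accessible world.
Let φ = \Box \Diamond (s \lor (\neg p \land q)) \lor \Box \Box p. Evaluate φ at each world:
  s0 (successors {s0, s2, s4, s5, s6, s7, s8}): φ is true.
  s1 (successors {s2, s3, s4, s6, s8}): φ is true.
  s2 (successors {s0, s1, s3, s4, s6, s7, s8}): φ is true.
  s3 (successors {s1, s2, s4, s5, s6, s7}): φ is true.
  s4 (successors {s0, s1, s2, s3, s4, s5, s6, s7, s8}): φ is true.
  s5 (successors {s0, s3, s4, s5, s6}): φ is true.
  s6 (successors {s0, s1, s2, s3, s4, s5, s6, s8}): φ is true.
  s7 (successors {s0, s2, s3, s4, s8}): φ is true.
  s8 (successors {s0, s1, s2, s4, s6, s7, s8}): φ is true.
For instance, at s3:
  At s3: \Box \Diamond (s \lor (\neg p \land q)) is true, \Box \Box p is false, so \Box \Diamond (s \lor (\neg p \land q)) \lor \Box \Box p is true.
    At s3: \Box \Diamond (s \lor (\neg p \land q)) requires \Diamond (s \lor (\neg p \land q)) at every successor {s1, s2, s4, s5, s6, s7}.
      At s1: \Diamond (s \lor (\neg p \land q)) is true.
      At s2: \Diamond (s \lor (\neg p \land q)) is true.
      At s4: \Diamond (s \lor (\neg p \land q)) is true.
      At s5: \Diamond (s \lor (\neg p \land q)) is true.
      At s6: \Diamond (s \lor (\neg p \land q)) is true.
      At s7: \Diamond (s \lor (\neg p \land q)) is true.
    So \Box \Diamond (s \lor (\neg p \land q)) is true at s3.
    At s3: \Box \Box p requires \Box p at every successor {s1, s2, s4, s5, s6, s7}.
      \Box p fails at s1, so \Box \Box p is false at s3.

Yes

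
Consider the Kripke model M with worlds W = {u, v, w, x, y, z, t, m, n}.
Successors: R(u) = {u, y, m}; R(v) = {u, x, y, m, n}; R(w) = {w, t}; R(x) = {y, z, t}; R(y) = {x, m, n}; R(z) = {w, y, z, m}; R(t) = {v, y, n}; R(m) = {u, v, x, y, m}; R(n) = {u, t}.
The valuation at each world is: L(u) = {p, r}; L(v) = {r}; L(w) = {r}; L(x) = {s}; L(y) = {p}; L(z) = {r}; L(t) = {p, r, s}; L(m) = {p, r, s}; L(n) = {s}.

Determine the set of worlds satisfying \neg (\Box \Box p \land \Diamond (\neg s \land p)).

u, v, w, x, y, z, t, m, n

Recall that \Box ψ holds at a world iff ψ holds at every accessible world, and \Diamond ψ holds iff ψ holds at some accessible world.
Let φ = \neg (\Box \Box p \land \Diamond (\neg s \land p)). Evaluate φ at each world:
  u (successors {u, y, m}): φ is true.
  v (successors {u, x, y, m, n}): φ is true.
  w (successors {w, t}): φ is true.
  x (successors {y, z, t}): φ is true.
  y (successors {x, m, n}): φ is true.
  z (successors {w, y, z, m}): φ is true.
  t (successors {v, y, n}): φ is true.
  m (successors {u, v, x, y, m}): φ is true.
  n (successors {u, t}): φ is true.
For instance, at w:
  At w: \Box \Box p \land \Diamond (\neg s \land p) is false, so \neg (\Box \Box p \land \Diamond (\neg s \land p)) is true.
    At w: \Box \Box p is false, \Diamond (\neg s \land p) is false, so \Box \Box p \land \Diamond (\neg s \land p) is false.
      At w: \Box \Box p requires \Box p at every successor {w, t}.
        \Box p fails at w, so \Box \Box p is false at w.
      At w: \Diamond (\neg s \land p) requires \neg s \land p at some successor in {w, t}.
        At w: \neg s \land p is false.
        At t: \neg s \land p is false.
      So \Diamond (\neg s \land p) is false at w.
Satisfying worlds: {u, v, w, x, y, z, t, m, n}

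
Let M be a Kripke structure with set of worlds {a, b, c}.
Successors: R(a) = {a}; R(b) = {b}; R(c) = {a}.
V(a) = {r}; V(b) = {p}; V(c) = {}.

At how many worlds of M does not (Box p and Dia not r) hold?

2

Let φ = not (Box p and Dia not r). Evaluate φ at each world:
  a (successors {a}): φ is true.
  b (successors {b}): φ is false.
  c (successors {a}): φ is true.
For instance, at b:
  At b: Box p and Dia not r is true, so not (Box p and Dia not r) is false.
    At b: Box p is true, Dia not r is true, so Box p and Dia not r is true.
      At b: Box p requires p at every successor {b}.
        At b: p is true.
      So Box p is true at b.
      At b: Dia not r requires not r at some successor in {b}.
        not r holds at b, so Dia not r is true at b.
Satisfying worlds: {a, c}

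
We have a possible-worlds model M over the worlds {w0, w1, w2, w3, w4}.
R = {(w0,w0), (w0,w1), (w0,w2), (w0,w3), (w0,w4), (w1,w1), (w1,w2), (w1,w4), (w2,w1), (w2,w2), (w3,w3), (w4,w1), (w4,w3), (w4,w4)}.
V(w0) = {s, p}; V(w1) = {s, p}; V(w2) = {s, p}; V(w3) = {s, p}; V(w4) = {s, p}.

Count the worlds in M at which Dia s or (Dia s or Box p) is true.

Let φ = Dia s or (Dia s or Box p). Evaluate φ at each world:
  w0 (successors {w0, w1, w2, w3, w4}): φ is true.
  w1 (successors {w1, w2, w4}): φ is true.
  w2 (successors {w1, w2}): φ is true.
  w3 (successors {w3}): φ is true.
  w4 (successors {w1, w3, w4}): φ is true.
For instance, at w4:
  At w4: Dia s is true, Dia s or Box p is true, so Dia s or (Dia s or Box p) is true.
    At w4: Dia s requires s at some successor in {w1, w3, w4}.
      s holds at w1, so Dia s is true at w4.
    At w4: Dia s is true, Box p is true, so Dia s or Box p is true.
      At w4: Dia s requires s at some successor in {w1, w3, w4}.
        s holds at w1, so Dia s is true at w4.
      At w4: Box p requires p at every successor {w1, w3, w4}.
        At w1: p is true.
        At w3: p is true.
        At w4: p is true.
      So Box p is true at w4.
Satisfying worlds: {w0, w1, w2, w3, w4}

5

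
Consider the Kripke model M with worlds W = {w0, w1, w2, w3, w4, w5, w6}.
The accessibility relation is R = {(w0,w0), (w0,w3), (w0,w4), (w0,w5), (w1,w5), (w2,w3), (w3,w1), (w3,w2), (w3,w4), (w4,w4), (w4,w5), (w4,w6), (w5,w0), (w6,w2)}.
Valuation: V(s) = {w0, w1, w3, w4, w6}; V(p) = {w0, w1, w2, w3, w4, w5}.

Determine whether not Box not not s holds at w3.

Yes

Recall that Box ψ holds at a world iff ψ holds at every accessible world, and Dia ψ holds iff ψ holds at some accessible world.
At w3: Box not not s is false, so not Box not not s is true.
  At w3: Box not not s requires not not s at every successor {w1, w2, w4}.
    not not s fails at w2, so Box not not s is false at w3.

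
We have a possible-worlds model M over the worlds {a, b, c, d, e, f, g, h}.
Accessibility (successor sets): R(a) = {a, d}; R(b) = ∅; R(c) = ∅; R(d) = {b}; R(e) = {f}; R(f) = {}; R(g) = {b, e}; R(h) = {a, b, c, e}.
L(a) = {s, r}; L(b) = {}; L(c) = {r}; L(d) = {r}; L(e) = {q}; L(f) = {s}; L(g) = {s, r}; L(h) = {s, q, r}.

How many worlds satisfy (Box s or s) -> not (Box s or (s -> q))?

3

Let φ = (Box s or s) -> not (Box s or (s -> q)). Evaluate φ at each world:
  a (successors {a, d}): φ is true.
  b (successors ∅): φ is false.
  c (successors ∅): φ is false.
  d (successors {b}): φ is true.
  e (successors {f}): φ is false.
  f (successors ∅): φ is false.
  g (successors {b, e}): φ is true.
  h (successors {a, b, c, e}): φ is false.
For instance, at a:
  At a: Box s or s is true, not (Box s or (s -> q)) is true, so (Box s or s) -> not (Box s or (s -> q)) is true.
    At a: Box s is false, s is true, so Box s or s is true.
      At a: Box s requires s at every successor {a, d}.
        s fails at d, so Box s is false at a.
    At a: Box s or (s -> q) is false, so not (Box s or (s -> q)) is true.
      At a: Box s is false, s -> q is false, so Box s or (s -> q) is false.
Satisfying worlds: {a, d, g}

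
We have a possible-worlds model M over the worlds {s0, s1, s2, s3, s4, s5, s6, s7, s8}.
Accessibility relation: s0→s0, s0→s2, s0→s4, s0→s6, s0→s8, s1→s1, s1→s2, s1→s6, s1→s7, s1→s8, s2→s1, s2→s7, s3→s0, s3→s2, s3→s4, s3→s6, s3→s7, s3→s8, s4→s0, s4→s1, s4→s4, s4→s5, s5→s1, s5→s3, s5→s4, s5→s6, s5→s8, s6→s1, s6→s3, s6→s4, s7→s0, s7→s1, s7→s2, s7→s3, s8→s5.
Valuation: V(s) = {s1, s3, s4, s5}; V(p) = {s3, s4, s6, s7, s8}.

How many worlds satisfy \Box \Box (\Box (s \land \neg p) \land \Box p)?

Recall that \Box ψ holds at a world iff ψ holds at every accessible world, and \Diamond ψ holds iff ψ holds at some accessible world.
Let φ = \Box \Box (\Box (s \land \neg p) \land \Box p). Evaluate φ at each world:
  s0 (successors {s0, s2, s4, s6, s8}): φ is false.
  s1 (successors {s1, s2, s6, s7, s8}): φ is false.
  s2 (successors {s1, s7}): φ is false.
  s3 (successors {s0, s2, s4, s6, s7, s8}): φ is false.
  s4 (successors {s0, s1, s4, s5}): φ is false.
  s5 (successors {s1, s3, s4, s6, s8}): φ is false.
  s6 (successors {s1, s3, s4}): φ is false.
  s7 (successors {s0, s1, s2, s3}): φ is false.
  s8 (successors {s5}): φ is false.
For instance, at s0:
  At s0: \Box \Box (\Box (s \land \neg p) \land \Box p) requires \Box (\Box (s \land \neg p) \land \Box p) at every successor {s0, s2, s4, s6, s8}.
    \Box (\Box (s \land \neg p) \land \Box p) fails at s0, so \Box \Box (\Box (s \land \neg p) \land \Box p) is false at s0.
      At s0: \Box (\Box (s \land \neg p) \land \Box p) requires \Box (s \land \neg p) \land \Box p at every successor {s0, s2, s4, s6, s8}.
        \Box (s \land \neg p) \land \Box p fails at s0, so \Box (\Box (s \land \neg p) \land \Box p) is false at s0.
Satisfying worlds: none.

0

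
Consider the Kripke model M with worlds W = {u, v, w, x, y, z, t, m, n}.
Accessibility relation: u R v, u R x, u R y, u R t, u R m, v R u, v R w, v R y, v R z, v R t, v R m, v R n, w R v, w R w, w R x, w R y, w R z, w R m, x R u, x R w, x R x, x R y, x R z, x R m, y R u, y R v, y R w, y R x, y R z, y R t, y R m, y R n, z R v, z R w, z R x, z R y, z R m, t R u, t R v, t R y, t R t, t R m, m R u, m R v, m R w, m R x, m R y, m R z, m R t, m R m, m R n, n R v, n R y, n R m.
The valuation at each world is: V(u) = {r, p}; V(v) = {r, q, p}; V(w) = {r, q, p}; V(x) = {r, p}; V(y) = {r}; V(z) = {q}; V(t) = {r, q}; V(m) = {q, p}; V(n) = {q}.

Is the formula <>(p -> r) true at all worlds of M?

Let φ = <>(p -> r). Evaluate φ at each world:
  u (successors {v, x, y, t, m}): φ is true.
  v (successors {u, w, y, z, t, m, n}): φ is true.
  w (successors {v, w, x, y, z, m}): φ is true.
  x (successors {u, w, x, y, z, m}): φ is true.
  y (successors {u, v, w, x, z, t, m, n}): φ is true.
  z (successors {v, w, x, y, m}): φ is true.
  t (successors {u, v, y, t, m}): φ is true.
  m (successors {u, v, w, x, y, z, t, m, n}): φ is true.
  n (successors {v, y, m}): φ is true.
For instance, at y:
  At y: <>(p -> r) requires p -> r at some successor in {u, v, w, x, z, t, m, n}.
    p -> r holds at u, so <>(p -> r) is true at y.

Yes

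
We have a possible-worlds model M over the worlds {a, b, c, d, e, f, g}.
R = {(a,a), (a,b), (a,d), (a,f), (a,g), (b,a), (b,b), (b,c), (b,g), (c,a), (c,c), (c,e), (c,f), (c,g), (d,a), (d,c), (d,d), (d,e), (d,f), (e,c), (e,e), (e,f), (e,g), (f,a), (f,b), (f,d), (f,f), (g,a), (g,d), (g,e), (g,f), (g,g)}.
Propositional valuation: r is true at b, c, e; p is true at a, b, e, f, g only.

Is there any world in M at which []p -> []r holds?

Let φ = []p -> []r. Evaluate φ at each world:
  a (successors {a, b, d, f, g}): φ is true.
  b (successors {a, b, c, g}): φ is true.
  c (successors {a, c, e, f, g}): φ is true.
  d (successors {a, c, d, e, f}): φ is true.
  e (successors {c, e, f, g}): φ is true.
  f (successors {a, b, d, f}): φ is true.
  g (successors {a, d, e, f, g}): φ is true.
Detail at a (witness):
  At a: []p is false, []r is false, so []p -> []r is true.
    At a: []p requires p at every successor {a, b, d, f, g}.
      p fails at d, so []p is false at a.
    At a: []r requires r at every successor {a, b, d, f, g}.
      r fails at a, so []r is false at a.

Yes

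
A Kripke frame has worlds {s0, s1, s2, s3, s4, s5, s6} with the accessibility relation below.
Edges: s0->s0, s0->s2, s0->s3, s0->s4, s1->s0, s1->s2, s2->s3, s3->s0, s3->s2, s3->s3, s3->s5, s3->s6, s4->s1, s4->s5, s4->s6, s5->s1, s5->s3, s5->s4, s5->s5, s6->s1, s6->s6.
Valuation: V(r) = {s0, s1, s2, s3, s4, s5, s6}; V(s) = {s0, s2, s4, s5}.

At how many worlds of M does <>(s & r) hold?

5

Let φ = <>(s & r). Evaluate φ at each world:
  s0 (successors {s0, s2, s3, s4}): φ is true.
  s1 (successors {s0, s2}): φ is true.
  s2 (successors {s3}): φ is false.
  s3 (successors {s0, s2, s3, s5, s6}): φ is true.
  s4 (successors {s1, s5, s6}): φ is true.
  s5 (successors {s1, s3, s4, s5}): φ is true.
  s6 (successors {s1, s6}): φ is false.
For instance, at s2:
  At s2: <>(s & r) requires s & r at some successor in {s3}.
    At s3: s & r is false.
  So <>(s & r) is false at s2.
Satisfying worlds: {s0, s1, s3, s4, s5}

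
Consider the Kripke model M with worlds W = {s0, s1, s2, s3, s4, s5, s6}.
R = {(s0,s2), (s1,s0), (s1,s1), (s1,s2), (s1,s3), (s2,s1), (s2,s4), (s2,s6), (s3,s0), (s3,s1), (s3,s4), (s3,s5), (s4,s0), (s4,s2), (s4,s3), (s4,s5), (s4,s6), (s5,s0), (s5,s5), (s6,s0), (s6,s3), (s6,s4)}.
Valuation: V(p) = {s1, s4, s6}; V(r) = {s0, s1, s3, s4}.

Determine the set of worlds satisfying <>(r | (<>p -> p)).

Let φ = <>(r | (<>p -> p)). Evaluate φ at each world:
  s0 (successors {s2}): φ is false.
  s1 (successors {s0, s1, s2, s3}): φ is true.
  s2 (successors {s1, s4, s6}): φ is true.
  s3 (successors {s0, s1, s4, s5}): φ is true.
  s4 (successors {s0, s2, s3, s5, s6}): φ is true.
  s5 (successors {s0, s5}): φ is true.
  s6 (successors {s0, s3, s4}): φ is true.
For instance, at s4:
  At s4: <>(r | (<>p -> p)) requires r | (<>p -> p) at some successor in {s0, s2, s3, s5, s6}.
    r | (<>p -> p) holds at s0, so <>(r | (<>p -> p)) is true at s4.
      At s0: r is true, <>p -> p is true, so r | (<>p -> p) is true.
Satisfying worlds: {s1, s2, s3, s4, s5, s6}

s1, s2, s3, s4, s5, s6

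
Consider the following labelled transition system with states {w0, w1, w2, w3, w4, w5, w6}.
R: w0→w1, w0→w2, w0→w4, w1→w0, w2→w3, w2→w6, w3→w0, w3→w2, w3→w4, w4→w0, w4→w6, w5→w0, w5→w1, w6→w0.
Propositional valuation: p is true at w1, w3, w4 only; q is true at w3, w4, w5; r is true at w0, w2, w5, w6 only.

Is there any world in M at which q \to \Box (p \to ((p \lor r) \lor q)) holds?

Yes

Let φ = q \to \Box (p \to ((p \lor r) \lor q)). Evaluate φ at each world:
  w0 (successors {w1, w2, w4}): φ is true.
  w1 (successors {w0}): φ is true.
  w2 (successors {w3, w6}): φ is true.
  w3 (successors {w0, w2, w4}): φ is true.
  w4 (successors {w0, w6}): φ is true.
  w5 (successors {w0, w1}): φ is true.
  w6 (successors {w0}): φ is true.
Detail at w0 (witness):
  At w0: q is false, \Box (p \to ((p \lor r) \lor q)) is true, so q \to \Box (p \to ((p \lor r) \lor q)) is true.
    At w0: \Box (p \to ((p \lor r) \lor q)) requires p \to ((p \lor r) \lor q) at every successor {w1, w2, w4}.
      At w1: p \to ((p \lor r) \lor q) is true.
      At w2: p \to ((p \lor r) \lor q) is true.
      At w4: p \to ((p \lor r) \lor q) is true.
    So \Box (p \to ((p \lor r) \lor q)) is true at w0.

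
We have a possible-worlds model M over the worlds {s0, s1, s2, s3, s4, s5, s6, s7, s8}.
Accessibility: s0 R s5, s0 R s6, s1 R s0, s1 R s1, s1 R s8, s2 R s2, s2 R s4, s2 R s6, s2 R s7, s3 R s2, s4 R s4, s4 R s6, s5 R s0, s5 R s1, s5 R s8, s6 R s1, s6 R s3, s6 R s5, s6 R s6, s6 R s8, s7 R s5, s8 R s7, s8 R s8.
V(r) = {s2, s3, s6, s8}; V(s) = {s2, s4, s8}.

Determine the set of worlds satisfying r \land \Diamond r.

Recall that \Diamond ψ holds at a world iff ψ holds at some accessible world.
Let φ = r \land \Diamond r. Evaluate φ at each world:
  s0 (successors {s5, s6}): φ is false.
  s1 (successors {s0, s1, s8}): φ is false.
  s2 (successors {s2, s4, s6, s7}): φ is true.
  s3 (successors {s2}): φ is true.
  s4 (successors {s4, s6}): φ is false.
  s5 (successors {s0, s1, s8}): φ is false.
  s6 (successors {s1, s3, s5, s6, s8}): φ is true.
  s7 (successors {s5}): φ is false.
  s8 (successors {s7, s8}): φ is true.
For instance, at s3:
  At s3: r is true, \Diamond r is true, so r \land \Diamond r is true.
    At s3: \Diamond r requires r at some successor in {s2}.
      r holds at s2, so \Diamond r is true at s3.
Satisfying worlds: {s2, s3, s6, s8}

s2, s3, s6, s8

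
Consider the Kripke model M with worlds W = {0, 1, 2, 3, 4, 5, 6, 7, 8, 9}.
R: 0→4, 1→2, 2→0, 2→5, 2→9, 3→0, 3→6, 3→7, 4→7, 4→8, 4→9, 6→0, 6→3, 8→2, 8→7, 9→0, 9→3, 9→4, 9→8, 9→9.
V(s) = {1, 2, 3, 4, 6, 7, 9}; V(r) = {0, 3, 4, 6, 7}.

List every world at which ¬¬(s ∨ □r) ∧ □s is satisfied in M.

0, 1, 5, 7

Let φ = ¬¬(s ∨ □r) ∧ □s. Evaluate φ at each world:
  0 (successors {4}): φ is true.
  1 (successors {2}): φ is true.
  2 (successors {0, 5, 9}): φ is false.
  3 (successors {0, 6, 7}): φ is false.
  4 (successors {7, 8, 9}): φ is false.
  5 (successors ∅): φ is true.
  6 (successors {0, 3}): φ is false.
  7 (successors ∅): φ is true.
  8 (successors {2, 7}): φ is false.
  9 (successors {0, 3, 4, 8, 9}): φ is false.
For instance, at 6:
  At 6: ¬¬(s ∨ □r) is true, □s is false, so ¬¬(s ∨ □r) ∧ □s is false.
    At 6: ¬(s ∨ □r) is false, so ¬¬(s ∨ □r) is true.
      At 6: s ∨ □r is true, so ¬(s ∨ □r) is false.
    At 6: □s requires s at every successor {0, 3}.
      s fails at 0, so □s is false at 6.
Satisfying worlds: {0, 1, 5, 7}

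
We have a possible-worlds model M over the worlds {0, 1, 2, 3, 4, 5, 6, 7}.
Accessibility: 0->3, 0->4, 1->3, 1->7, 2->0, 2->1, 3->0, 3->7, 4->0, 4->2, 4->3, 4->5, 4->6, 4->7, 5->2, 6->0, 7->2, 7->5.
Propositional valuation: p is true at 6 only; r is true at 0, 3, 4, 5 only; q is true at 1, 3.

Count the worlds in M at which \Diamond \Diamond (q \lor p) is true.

Let φ = \Diamond \Diamond (q \lor p). Evaluate φ at each world:
  0 (successors {3, 4}): φ is true.
  1 (successors {3, 7}): φ is false.
  2 (successors {0, 1}): φ is true.
  3 (successors {0, 7}): φ is true.
  4 (successors {0, 2, 3, 5, 6, 7}): φ is true.
  5 (successors {2}): φ is true.
  6 (successors {0}): φ is true.
  7 (successors {2, 5}): φ is true.
For instance, at 6:
  At 6: \Diamond \Diamond (q \lor p) requires \Diamond (q \lor p) at some successor in {0}.
    \Diamond (q \lor p) holds at 0, so \Diamond \Diamond (q \lor p) is true at 6.
      At 0: \Diamond (q \lor p) requires q \lor p at some successor in {3, 4}.
        q \lor p holds at 3, so \Diamond (q \lor p) is true at 0.
Satisfying worlds: {0, 2, 3, 4, 5, 6, 7}

7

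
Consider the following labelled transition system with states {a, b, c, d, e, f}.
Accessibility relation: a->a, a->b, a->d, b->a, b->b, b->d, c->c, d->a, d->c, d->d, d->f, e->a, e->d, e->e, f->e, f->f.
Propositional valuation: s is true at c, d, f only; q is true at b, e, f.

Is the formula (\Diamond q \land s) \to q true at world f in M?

Yes

At f: \Diamond q \land s is true, q is true, so (\Diamond q \land s) \to q is true.
  At f: \Diamond q is true, s is true, so \Diamond q \land s is true.
    At f: \Diamond q requires q at some successor in {e, f}.
      q holds at e, so \Diamond q is true at f.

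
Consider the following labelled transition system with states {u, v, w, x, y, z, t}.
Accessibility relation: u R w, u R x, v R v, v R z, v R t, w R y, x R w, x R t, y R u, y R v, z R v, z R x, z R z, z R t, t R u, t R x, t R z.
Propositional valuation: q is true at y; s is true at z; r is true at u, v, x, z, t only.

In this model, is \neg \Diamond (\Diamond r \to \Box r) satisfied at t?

At t: \Diamond (\Diamond r \to \Box r) is true, so \neg \Diamond (\Diamond r \to \Box r) is false.
  At t: \Diamond (\Diamond r \to \Box r) requires \Diamond r \to \Box r at some successor in {u, x, z}.
    \Diamond r \to \Box r holds at z, so \Diamond (\Diamond r \to \Box r) is true at t.
      At z: \Diamond r is true, \Box r is true, so \Diamond r \to \Box r is true.

No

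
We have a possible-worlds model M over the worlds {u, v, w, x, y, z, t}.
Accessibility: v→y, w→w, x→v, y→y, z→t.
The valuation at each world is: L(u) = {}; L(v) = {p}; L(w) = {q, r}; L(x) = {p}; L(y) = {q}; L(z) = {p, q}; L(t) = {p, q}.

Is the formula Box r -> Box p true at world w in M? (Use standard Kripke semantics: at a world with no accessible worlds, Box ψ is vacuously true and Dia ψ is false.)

At w: Box r is true, Box p is false, so Box r -> Box p is false.
  At w: Box r requires r at every successor {w}.
    At w: r is true.
  So Box r is true at w.
  At w: Box p requires p at every successor {w}.
    p fails at w, so Box p is false at w.

No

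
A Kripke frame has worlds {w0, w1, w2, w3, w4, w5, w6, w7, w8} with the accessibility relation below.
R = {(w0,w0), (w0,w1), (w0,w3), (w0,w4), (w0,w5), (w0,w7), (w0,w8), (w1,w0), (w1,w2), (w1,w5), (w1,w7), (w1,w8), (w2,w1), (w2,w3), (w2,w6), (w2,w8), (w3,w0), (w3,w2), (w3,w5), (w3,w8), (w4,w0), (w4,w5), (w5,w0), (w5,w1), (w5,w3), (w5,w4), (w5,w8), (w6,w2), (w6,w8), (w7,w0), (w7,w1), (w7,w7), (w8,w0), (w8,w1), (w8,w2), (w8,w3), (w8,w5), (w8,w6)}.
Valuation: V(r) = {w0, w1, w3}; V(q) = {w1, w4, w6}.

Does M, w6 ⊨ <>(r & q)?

At w6: <>(r & q) requires r & q at some successor in {w2, w8}.
  At w2: r & q is false.
  At w8: r & q is false.
So <>(r & q) is false at w6.

No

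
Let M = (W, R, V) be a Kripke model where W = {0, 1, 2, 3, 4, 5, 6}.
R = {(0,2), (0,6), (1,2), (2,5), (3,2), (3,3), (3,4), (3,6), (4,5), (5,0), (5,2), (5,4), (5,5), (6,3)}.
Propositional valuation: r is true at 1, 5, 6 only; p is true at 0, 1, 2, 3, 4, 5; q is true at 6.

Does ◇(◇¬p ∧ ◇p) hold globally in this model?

Let φ = ◇(◇¬p ∧ ◇p). Evaluate φ at each world:
  0 (successors {2, 6}): φ is false.
  1 (successors {2}): φ is false.
  2 (successors {5}): φ is false.
  3 (successors {2, 3, 4, 6}): φ is true.
  4 (successors {5}): φ is false.
  5 (successors {0, 2, 4, 5}): φ is true.
  6 (successors {3}): φ is true.
Detail at 0 (counterexample):
  At 0: ◇(◇¬p ∧ ◇p) requires ◇¬p ∧ ◇p at some successor in {2, 6}.
    At 2: ◇¬p ∧ ◇p is false.
    At 6: ◇¬p ∧ ◇p is false.
  So ◇(◇¬p ∧ ◇p) is false at 0.

No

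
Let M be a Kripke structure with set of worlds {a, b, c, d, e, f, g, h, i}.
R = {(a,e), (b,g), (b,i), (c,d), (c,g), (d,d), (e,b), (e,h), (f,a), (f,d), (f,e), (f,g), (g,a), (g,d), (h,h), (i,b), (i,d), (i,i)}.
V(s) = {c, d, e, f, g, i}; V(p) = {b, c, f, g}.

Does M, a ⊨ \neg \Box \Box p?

Yes

At a: \Box \Box p is false, so \neg \Box \Box p is true.
  At a: \Box \Box p requires \Box p at every successor {e}.
    \Box p fails at e, so \Box \Box p is false at a.
      At e: \Box p requires p at every successor {b, h}.
        p fails at h, so \Box p is false at e.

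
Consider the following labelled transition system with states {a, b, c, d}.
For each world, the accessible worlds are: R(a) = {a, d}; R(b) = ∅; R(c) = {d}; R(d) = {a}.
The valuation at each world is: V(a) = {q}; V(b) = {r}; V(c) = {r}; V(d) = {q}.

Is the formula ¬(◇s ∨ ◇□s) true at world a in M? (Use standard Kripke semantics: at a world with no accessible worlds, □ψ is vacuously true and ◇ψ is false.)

Yes

At a: ◇s ∨ ◇□s is false, so ¬(◇s ∨ ◇□s) is true.
  At a: ◇s is false, ◇□s is false, so ◇s ∨ ◇□s is false.
    At a: ◇s requires s at some successor in {a, d}.
      At a: s is false.
      At d: s is false.
    So ◇s is false at a.
    At a: ◇□s requires □s at some successor in {a, d}.
      At a: □s is false.
      At d: □s is false.
    So ◇□s is false at a.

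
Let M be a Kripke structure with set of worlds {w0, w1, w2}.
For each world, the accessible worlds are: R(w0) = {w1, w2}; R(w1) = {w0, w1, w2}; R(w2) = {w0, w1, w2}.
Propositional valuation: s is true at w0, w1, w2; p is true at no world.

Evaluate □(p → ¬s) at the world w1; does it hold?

Yes

At w1: □(p → ¬s) requires p → ¬s at every successor {w0, w1, w2}.
  At w0: p → ¬s is true.
  At w1: p → ¬s is true.
  At w2: p → ¬s is true.
So □(p → ¬s) is true at w1.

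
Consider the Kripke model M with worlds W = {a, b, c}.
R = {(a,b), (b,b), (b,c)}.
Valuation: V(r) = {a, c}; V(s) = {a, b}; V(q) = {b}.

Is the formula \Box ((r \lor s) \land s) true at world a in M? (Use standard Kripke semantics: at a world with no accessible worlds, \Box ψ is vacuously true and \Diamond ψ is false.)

Yes

At a: \Box ((r \lor s) \land s) requires (r \lor s) \land s at every successor {b}.
  At b: (r \lor s) \land s is true.
So \Box ((r \lor s) \land s) is true at a.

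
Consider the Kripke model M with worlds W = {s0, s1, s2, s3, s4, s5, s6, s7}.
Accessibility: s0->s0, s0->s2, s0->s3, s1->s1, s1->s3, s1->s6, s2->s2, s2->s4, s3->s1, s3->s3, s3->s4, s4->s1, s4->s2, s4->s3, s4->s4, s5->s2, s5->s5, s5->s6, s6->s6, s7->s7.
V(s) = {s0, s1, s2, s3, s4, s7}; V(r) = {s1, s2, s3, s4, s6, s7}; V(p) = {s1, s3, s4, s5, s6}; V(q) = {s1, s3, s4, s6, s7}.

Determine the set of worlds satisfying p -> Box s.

s0, s2, s3, s4, s7

Recall that Box ψ holds at a world iff ψ holds at every accessible world, and Dia ψ holds iff ψ holds at some accessible world.
Let φ = p -> Box s. Evaluate φ at each world:
  s0 (successors {s0, s2, s3}): φ is true.
  s1 (successors {s1, s3, s6}): φ is false.
  s2 (successors {s2, s4}): φ is true.
  s3 (successors {s1, s3, s4}): φ is true.
  s4 (successors {s1, s2, s3, s4}): φ is true.
  s5 (successors {s2, s5, s6}): φ is false.
  s6 (successors {s6}): φ is false.
  s7 (successors {s7}): φ is true.
For instance, at s6:
  At s6: p is true, Box s is false, so p -> Box s is false.
    At s6: Box s requires s at every successor {s6}.
      s fails at s6, so Box s is false at s6.
Satisfying worlds: {s0, s2, s3, s4, s7}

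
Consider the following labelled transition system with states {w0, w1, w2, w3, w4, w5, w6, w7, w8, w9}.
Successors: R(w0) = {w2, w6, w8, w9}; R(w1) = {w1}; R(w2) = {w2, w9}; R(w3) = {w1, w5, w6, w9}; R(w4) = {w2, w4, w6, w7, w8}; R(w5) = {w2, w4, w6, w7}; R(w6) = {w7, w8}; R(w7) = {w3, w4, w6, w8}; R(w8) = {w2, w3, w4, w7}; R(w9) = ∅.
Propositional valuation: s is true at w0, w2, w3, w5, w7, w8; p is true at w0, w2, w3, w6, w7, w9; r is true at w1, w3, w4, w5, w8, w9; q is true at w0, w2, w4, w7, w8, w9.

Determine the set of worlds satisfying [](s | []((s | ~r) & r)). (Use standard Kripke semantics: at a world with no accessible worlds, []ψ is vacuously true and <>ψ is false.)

Let φ = [](s | []((s | ~r) & r)). Evaluate φ at each world:
  w0 (successors {w2, w6, w8, w9}): φ is false.
  w1 (successors {w1}): φ is false.
  w2 (successors {w2, w9}): φ is true.
  w3 (successors {w1, w5, w6, w9}): φ is false.
  w4 (successors {w2, w4, w6, w7, w8}): φ is false.
  w5 (successors {w2, w4, w6, w7}): φ is false.
  w6 (successors {w7, w8}): φ is true.
  w7 (successors {w3, w4, w6, w8}): φ is false.
  w8 (successors {w2, w3, w4, w7}): φ is false.
  w9 (successors ∅): φ is true.
For instance, at w3:
  At w3: [](s | []((s | ~r) & r)) requires s | []((s | ~r) & r) at every successor {w1, w5, w6, w9}.
    s | []((s | ~r) & r) fails at w1, so [](s | []((s | ~r) & r)) is false at w3.
      At w1: s is false, []((s | ~r) & r) is false, so s | []((s | ~r) & r) is false.
Satisfying worlds: {w2, w6, w9}

w2, w6, w9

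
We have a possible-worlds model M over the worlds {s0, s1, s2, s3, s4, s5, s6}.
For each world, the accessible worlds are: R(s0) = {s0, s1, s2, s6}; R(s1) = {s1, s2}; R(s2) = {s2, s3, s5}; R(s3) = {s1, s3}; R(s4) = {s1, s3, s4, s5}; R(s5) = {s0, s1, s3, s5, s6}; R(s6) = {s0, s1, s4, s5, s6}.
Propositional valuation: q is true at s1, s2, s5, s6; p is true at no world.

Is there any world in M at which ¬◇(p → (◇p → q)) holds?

Let φ = ¬◇(p → (◇p → q)). Evaluate φ at each world:
  s0 (successors {s0, s1, s2, s6}): φ is false.
  s1 (successors {s1, s2}): φ is false.
  s2 (successors {s2, s3, s5}): φ is false.
  s3 (successors {s1, s3}): φ is false.
  s4 (successors {s1, s3, s4, s5}): φ is false.
  s5 (successors {s0, s1, s3, s5, s6}): φ is false.
  s6 (successors {s0, s1, s4, s5, s6}): φ is false.
For instance, at s3:
  At s3: ◇(p → (◇p → q)) is true, so ¬◇(p → (◇p → q)) is false.
    At s3: ◇(p → (◇p → q)) requires p → (◇p → q) at some successor in {s1, s3}.
      p → (◇p → q) holds at s1, so ◇(p → (◇p → q)) is true at s3.

No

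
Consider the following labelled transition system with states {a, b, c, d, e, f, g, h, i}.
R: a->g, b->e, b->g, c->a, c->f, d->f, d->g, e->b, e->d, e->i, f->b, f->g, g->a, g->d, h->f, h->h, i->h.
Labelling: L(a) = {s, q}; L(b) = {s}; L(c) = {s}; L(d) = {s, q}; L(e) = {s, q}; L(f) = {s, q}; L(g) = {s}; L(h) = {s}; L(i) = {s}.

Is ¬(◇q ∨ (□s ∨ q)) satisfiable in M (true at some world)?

Recall that □ψ holds at a world iff ψ holds at every accessible world, and ◇ψ holds iff ψ holds at some accessible world.
Let φ = ¬(◇q ∨ (□s ∨ q)). Evaluate φ at each world:
  a (successors {g}): φ is false.
  b (successors {e, g}): φ is false.
  c (successors {a, f}): φ is false.
  d (successors {f, g}): φ is false.
  e (successors {b, d, i}): φ is false.
  f (successors {b, g}): φ is false.
  g (successors {a, d}): φ is false.
  h (successors {f, h}): φ is false.
  i (successors {h}): φ is false.
For instance, at h:
  At h: ◇q ∨ (□s ∨ q) is true, so ¬(◇q ∨ (□s ∨ q)) is false.
    At h: ◇q is true, □s ∨ q is true, so ◇q ∨ (□s ∨ q) is true.
      At h: ◇q requires q at some successor in {f, h}.
        q holds at f, so ◇q is true at h.
      At h: □s is true, q is false, so □s ∨ q is true.

No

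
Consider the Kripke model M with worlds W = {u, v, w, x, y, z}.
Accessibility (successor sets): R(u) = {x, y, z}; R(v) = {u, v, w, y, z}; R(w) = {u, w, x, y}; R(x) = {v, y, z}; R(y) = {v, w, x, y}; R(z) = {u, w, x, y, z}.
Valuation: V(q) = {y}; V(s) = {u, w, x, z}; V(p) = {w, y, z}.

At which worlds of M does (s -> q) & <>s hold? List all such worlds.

v, y

Let φ = (s -> q) & <>s. Evaluate φ at each world:
  u (successors {x, y, z}): φ is false.
  v (successors {u, v, w, y, z}): φ is true.
  w (successors {u, w, x, y}): φ is false.
  x (successors {v, y, z}): φ is false.
  y (successors {v, w, x, y}): φ is true.
  z (successors {u, w, x, y, z}): φ is false.
For instance, at v:
  At v: s -> q is true, <>s is true, so (s -> q) & <>s is true.
    At v: <>s requires s at some successor in {u, v, w, y, z}.
      s holds at u, so <>s is true at v.
Satisfying worlds: {v, y}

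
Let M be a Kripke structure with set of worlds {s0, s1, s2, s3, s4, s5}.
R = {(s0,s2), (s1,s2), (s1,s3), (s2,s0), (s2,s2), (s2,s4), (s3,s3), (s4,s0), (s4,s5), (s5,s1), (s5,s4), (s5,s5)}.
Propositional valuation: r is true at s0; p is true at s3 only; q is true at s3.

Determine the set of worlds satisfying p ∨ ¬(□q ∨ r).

s1, s2, s3, s4, s5

Recall that □ψ holds at a world iff ψ holds at every accessible world, and ◇ψ holds iff ψ holds at some accessible world.
Let φ = p ∨ ¬(□q ∨ r). Evaluate φ at each world:
  s0 (successors {s2}): φ is false.
  s1 (successors {s2, s3}): φ is true.
  s2 (successors {s0, s2, s4}): φ is true.
  s3 (successors {s3}): φ is true.
  s4 (successors {s0, s5}): φ is true.
  s5 (successors {s1, s4, s5}): φ is true.
For instance, at s5:
  At s5: p is false, ¬(□q ∨ r) is true, so p ∨ ¬(□q ∨ r) is true.
    At s5: □q ∨ r is false, so ¬(□q ∨ r) is true.
      At s5: □q is false, r is false, so □q ∨ r is false.
Satisfying worlds: {s1, s2, s3, s4, s5}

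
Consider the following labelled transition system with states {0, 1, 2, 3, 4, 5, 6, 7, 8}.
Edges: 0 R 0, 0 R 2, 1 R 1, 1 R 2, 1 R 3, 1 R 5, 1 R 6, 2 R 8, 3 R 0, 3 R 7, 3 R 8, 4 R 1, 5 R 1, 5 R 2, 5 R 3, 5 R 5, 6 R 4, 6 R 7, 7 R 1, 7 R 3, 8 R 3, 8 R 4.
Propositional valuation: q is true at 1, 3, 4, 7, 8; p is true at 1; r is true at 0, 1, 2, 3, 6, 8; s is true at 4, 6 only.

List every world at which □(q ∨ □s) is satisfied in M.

2, 4, 6, 7, 8

Let φ = □(q ∨ □s). Evaluate φ at each world:
  0 (successors {0, 2}): φ is false.
  1 (successors {1, 2, 3, 5, 6}): φ is false.
  2 (successors {8}): φ is true.
  3 (successors {0, 7, 8}): φ is false.
  4 (successors {1}): φ is true.
  5 (successors {1, 2, 3, 5}): φ is false.
  6 (successors {4, 7}): φ is true.
  7 (successors {1, 3}): φ is true.
  8 (successors {3, 4}): φ is true.
For instance, at 8:
  At 8: □(q ∨ □s) requires q ∨ □s at every successor {3, 4}.
      At 3: q is true, □s is false, so q ∨ □s is true.
      At 4: q is true, □s is false, so q ∨ □s is true.
  So □(q ∨ □s) is true at 8.
Satisfying worlds: {2, 4, 6, 7, 8}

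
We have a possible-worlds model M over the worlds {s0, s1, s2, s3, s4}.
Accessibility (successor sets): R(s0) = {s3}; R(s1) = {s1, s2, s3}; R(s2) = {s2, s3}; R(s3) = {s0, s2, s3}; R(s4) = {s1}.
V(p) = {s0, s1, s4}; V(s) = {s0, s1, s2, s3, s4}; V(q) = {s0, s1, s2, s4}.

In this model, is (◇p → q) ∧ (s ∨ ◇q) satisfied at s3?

No

At s3: ◇p → q is false, s ∨ ◇q is true, so (◇p → q) ∧ (s ∨ ◇q) is false.
  At s3: ◇p is true, q is false, so ◇p → q is false.
    At s3: ◇p requires p at some successor in {s0, s2, s3}.
      p holds at s0, so ◇p is true at s3.
  At s3: s is true, ◇q is true, so s ∨ ◇q is true.
    At s3: ◇q requires q at some successor in {s0, s2, s3}.
      q holds at s0, so ◇q is true at s3.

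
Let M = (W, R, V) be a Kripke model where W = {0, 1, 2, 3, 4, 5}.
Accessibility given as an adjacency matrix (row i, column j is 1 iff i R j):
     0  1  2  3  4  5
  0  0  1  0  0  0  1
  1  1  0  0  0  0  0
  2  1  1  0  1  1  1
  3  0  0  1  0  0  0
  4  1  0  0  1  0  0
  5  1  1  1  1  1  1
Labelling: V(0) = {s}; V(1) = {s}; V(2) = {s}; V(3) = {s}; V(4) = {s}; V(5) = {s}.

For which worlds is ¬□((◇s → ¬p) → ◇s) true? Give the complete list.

Let φ = ¬□((◇s → ¬p) → ◇s). Evaluate φ at each world:
  0 (successors {1, 5}): φ is false.
  1 (successors {0}): φ is false.
  2 (successors {0, 1, 3, 4, 5}): φ is false.
  3 (successors {2}): φ is false.
  4 (successors {0, 3}): φ is false.
  5 (successors {0, 1, 2, 3, 4, 5}): φ is false.
For instance, at 2:
  At 2: □((◇s → ¬p) → ◇s) is true, so ¬□((◇s → ¬p) → ◇s) is false.
    At 2: □((◇s → ¬p) → ◇s) requires (◇s → ¬p) → ◇s at every successor {0, 1, 3, 4, 5}.
      At 0: (◇s → ¬p) → ◇s is true.
      At 1: (◇s → ¬p) → ◇s is true.
      At 3: (◇s → ¬p) → ◇s is true.
      At 4: (◇s → ¬p) → ◇s is true.
      At 5: (◇s → ¬p) → ◇s is true.
    So □((◇s → ¬p) → ◇s) is true at 2.
Satisfying worlds: none.

none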